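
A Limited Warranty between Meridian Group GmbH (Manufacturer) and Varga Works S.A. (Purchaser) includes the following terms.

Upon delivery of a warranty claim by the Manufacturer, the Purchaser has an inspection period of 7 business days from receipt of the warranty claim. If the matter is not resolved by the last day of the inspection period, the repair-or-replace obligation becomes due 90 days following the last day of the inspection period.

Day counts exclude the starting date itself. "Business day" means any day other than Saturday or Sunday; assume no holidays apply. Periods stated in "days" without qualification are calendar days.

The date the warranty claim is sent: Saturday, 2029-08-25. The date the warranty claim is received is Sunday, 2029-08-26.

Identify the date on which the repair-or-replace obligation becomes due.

2029-12-03

From Sunday, 2029-08-26, 7 business days (Aug 27, Aug 28, Aug 29, Aug 30, Aug 31, Sep 3, Sep 4, skipping weekends) brings us to Tuesday, 2029-09-04, which is the last day of the inspection period.
The date on which the repair-or-replace obligation becomes due: 2029-09-04 + 90 days = 2029-12-03.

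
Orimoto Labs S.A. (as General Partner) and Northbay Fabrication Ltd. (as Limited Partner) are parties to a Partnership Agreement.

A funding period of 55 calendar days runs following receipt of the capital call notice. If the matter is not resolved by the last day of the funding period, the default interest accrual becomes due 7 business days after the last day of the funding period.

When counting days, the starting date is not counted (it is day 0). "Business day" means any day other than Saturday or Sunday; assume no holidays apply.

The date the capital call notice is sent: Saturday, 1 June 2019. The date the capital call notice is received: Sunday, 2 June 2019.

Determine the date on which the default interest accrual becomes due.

6 August 2019

The last day of the funding period: 55 calendar days after 2 June 2019 is 27 July 2019.
The date on which the default interest accrual becomes due: 7 business days after Saturday, 27 July 2019, skipping weekends — Jul 29, Jul 30, Jul 31, Aug 1, Aug 2, Aug 5, Aug 6 — lands on Tuesday, 6 August 2019.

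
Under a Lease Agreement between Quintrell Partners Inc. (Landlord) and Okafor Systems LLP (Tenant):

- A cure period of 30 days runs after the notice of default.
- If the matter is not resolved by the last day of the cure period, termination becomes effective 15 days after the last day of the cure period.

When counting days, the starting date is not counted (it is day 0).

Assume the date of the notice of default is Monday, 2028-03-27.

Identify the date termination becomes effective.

2028-05-11

Adding 30 calendar days to 2028-03-27 gives 2028-04-26, which is the last day of the cure period.
The date termination becomes effective: 2028-04-26 + 15 days = 2028-05-11.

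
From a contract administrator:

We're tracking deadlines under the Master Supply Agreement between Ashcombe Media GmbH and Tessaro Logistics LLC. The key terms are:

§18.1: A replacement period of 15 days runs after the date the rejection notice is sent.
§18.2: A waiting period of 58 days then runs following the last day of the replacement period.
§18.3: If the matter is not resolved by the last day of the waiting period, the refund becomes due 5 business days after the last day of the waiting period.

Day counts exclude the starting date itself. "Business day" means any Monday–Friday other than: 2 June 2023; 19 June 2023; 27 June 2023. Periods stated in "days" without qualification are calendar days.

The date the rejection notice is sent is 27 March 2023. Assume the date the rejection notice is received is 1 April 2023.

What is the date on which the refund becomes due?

15 June 2023

The last day of the replacement period: 15 calendar days after 27 March 2023 is 11 April 2023.
The last day of the waiting period: 11 April 2023 + 58 days = 8 June 2023.
From Thursday, 8 June 2023, 5 business days (Jun 9, Jun 12, Jun 13, Jun 14, Jun 15, skipping weekends) brings us to Thursday, 15 June 2023, which is the date on which the refund becomes due.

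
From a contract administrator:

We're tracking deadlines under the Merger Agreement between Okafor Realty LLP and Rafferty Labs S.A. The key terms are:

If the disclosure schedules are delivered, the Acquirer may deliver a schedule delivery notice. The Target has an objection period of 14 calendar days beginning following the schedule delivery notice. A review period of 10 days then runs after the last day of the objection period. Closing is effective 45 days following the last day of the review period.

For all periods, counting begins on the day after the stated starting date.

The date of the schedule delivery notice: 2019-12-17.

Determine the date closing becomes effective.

The last day of the objection period: 2019-12-17 + 14 days = 2019-12-31.
The last day of the review period: 10 calendar days after 2019-12-31 is 2020-01-10.
The date closing becomes effective: 45 calendar days after 2020-01-10 is 2020-02-24.

2020-02-24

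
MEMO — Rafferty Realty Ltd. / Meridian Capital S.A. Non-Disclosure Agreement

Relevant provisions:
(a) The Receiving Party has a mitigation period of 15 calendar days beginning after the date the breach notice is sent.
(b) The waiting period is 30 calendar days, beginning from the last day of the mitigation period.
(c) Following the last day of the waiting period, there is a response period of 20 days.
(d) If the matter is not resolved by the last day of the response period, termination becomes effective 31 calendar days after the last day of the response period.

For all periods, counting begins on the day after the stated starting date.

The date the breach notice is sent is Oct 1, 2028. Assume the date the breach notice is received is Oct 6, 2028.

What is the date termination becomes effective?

The last day of the mitigation period: Oct 1, 2028 + 15 days = Oct 16, 2028.
Adding 30 calendar days to Oct 16, 2028 gives Nov 15, 2028, which is the last day of the waiting period.
Adding 20 calendar days to Nov 15, 2028 gives Dec 5, 2028, which is the last day of the response period.
Adding 31 calendar days to Dec 5, 2028 gives Jan 5, 2029, which is the date termination becomes effective.

Jan 5, 2029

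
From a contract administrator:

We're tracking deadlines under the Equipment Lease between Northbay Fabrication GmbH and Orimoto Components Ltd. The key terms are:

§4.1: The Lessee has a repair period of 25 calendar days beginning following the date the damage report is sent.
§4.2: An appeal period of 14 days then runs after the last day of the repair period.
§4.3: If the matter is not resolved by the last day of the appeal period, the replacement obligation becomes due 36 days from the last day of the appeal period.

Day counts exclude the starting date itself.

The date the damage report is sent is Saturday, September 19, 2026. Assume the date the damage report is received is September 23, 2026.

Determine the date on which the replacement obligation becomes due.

Adding 25 calendar days to September 19, 2026 gives October 14, 2026, which is the last day of the repair period.
Adding 14 calendar days to October 14, 2026 gives October 28, 2026, which is the last day of the appeal period.
The date on which the replacement obligation becomes due: October 28, 2026 + 36 days = December 3, 2026.

December 3, 2026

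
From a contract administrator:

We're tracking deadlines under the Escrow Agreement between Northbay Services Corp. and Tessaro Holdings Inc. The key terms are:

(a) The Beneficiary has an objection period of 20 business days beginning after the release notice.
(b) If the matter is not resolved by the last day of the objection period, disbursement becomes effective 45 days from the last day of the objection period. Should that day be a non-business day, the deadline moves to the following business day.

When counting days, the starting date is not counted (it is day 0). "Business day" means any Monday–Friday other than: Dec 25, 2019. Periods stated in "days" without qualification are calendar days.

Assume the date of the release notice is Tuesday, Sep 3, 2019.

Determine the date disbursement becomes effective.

The last day of the objection period: counting 20 business days from Tuesday, Sep 3, 2019 (Sep 4, Sep 5, Sep 6, Sep 9, …, Sep 27, Sep 30, Oct 1, skipping weekends) reaches Tuesday, Oct 1, 2019.
The date disbursement becomes effective: 45 calendar days after Oct 1, 2019 is Nov 15, 2019. Nov 15, 2019 is a Friday and is not a listed holiday, so no roll-forward applies.

Nov 15, 2019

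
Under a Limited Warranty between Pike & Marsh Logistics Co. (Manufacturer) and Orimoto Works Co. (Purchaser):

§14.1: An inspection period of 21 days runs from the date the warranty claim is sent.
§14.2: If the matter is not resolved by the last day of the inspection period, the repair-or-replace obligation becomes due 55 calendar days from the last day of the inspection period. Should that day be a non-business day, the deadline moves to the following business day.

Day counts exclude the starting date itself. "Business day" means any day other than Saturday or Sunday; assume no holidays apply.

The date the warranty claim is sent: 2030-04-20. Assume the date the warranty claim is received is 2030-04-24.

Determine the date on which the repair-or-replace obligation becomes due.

2030-07-05

The last day of the inspection period: 21 calendar days after 2030-04-20 is 2030-05-11.
The date on which the repair-or-replace obligation becomes due: 55 calendar days after 2030-05-11 is 2030-07-05. 2030-07-05 is a Friday, so no roll-forward applies.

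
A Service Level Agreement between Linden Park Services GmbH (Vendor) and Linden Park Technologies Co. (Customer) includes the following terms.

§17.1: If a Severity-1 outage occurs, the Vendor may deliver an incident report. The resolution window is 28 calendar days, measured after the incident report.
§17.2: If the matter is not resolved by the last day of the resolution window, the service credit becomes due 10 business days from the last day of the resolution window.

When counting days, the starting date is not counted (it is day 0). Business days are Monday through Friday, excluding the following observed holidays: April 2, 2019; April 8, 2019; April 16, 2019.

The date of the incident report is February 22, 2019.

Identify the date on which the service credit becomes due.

The last day of the resolution window: 28 calendar days after February 22, 2019 is March 22, 2019.
The date on which the service credit becomes due: 10 business days after Friday, March 22, 2019, skipping weekends and the listed holidays on Apr 2, Apr 8 — Mar 25, Mar 26, Mar 27, Mar 28, Mar 29, Apr 1, Apr 3, Apr 4, Apr 5, Apr 9 — lands on Tuesday, April 9, 2019.

April 9, 2019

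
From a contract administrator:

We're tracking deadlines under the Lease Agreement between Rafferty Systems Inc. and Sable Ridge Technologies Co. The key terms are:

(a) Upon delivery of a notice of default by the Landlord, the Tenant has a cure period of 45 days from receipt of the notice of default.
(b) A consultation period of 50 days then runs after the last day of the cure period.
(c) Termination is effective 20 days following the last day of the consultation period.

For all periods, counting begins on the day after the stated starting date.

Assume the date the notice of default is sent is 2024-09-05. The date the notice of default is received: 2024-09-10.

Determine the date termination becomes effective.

2025-01-03

Adding 45 calendar days to 2024-09-10 gives 2024-10-25, which is the last day of the cure period.
The last day of the consultation period: 50 calendar days after 2024-10-25 is 2024-12-14.
The date termination becomes effective: 2024-12-14 + 20 days = 2025-01-03.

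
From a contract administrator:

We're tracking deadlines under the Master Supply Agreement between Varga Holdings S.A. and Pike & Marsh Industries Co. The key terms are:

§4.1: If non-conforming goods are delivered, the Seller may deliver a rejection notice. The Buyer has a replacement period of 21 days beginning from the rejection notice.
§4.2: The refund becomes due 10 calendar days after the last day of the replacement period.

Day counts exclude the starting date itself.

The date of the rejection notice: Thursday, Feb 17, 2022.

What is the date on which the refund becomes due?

Adding 21 calendar days to Feb 17, 2022 gives Mar 10, 2022, which is the last day of the replacement period.
Adding 10 calendar days to Mar 10, 2022 gives Mar 20, 2022, which is the date on which the refund becomes due.

Mar 20, 2022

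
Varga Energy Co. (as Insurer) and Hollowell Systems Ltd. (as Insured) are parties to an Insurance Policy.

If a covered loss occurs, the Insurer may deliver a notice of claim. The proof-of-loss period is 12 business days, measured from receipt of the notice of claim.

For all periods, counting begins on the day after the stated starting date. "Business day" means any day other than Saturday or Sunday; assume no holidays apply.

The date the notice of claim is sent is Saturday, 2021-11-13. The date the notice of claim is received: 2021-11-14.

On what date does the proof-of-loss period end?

From Sunday, 2021-11-14, 12 business days (Nov 15, Nov 16, Nov 17, Nov 18, …, Nov 26, Nov 29, Nov 30, skipping weekends) brings us to Tuesday, 2021-11-30, which is the last day of the proof-of-loss period.

2021-11-30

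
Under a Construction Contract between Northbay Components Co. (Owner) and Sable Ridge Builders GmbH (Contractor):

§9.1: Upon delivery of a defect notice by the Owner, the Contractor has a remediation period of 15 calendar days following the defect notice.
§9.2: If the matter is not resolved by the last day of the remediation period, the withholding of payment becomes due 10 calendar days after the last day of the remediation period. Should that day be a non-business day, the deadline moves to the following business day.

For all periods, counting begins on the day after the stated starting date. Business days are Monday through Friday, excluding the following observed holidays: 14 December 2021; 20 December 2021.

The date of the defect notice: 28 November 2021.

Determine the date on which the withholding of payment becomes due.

Adding 15 calendar days to 28 November 2021 gives 13 December 2021, which is the last day of the remediation period.
Adding 10 calendar days to 13 December 2021 gives 23 December 2021, which is the date on which the withholding of payment becomes due. 23 December 2021 is a Thursday and is not a listed holiday, so no roll-forward applies.

23 December 2021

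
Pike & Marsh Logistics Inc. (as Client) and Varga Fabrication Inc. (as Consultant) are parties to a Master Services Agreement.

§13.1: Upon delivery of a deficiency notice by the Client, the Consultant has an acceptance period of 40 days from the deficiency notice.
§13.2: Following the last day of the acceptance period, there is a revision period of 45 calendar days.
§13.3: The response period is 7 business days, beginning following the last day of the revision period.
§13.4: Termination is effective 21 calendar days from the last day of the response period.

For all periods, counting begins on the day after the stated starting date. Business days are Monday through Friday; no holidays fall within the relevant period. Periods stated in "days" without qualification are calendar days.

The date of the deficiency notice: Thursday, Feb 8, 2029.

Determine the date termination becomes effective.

Jun 5, 2029

Adding 40 calendar days to Feb 8, 2029 gives Mar 20, 2029, which is the last day of the acceptance period.
The last day of the revision period: Mar 20, 2029 + 45 days = May 4, 2029.
From Friday, May 4, 2029, 7 business days (May 7, May 8, May 9, May 10, May 11, May 14, May 15, skipping weekends) brings us to Tuesday, May 15, 2029, which is the last day of the response period.
The date termination becomes effective: May 15, 2029 + 21 days = Jun 5, 2029.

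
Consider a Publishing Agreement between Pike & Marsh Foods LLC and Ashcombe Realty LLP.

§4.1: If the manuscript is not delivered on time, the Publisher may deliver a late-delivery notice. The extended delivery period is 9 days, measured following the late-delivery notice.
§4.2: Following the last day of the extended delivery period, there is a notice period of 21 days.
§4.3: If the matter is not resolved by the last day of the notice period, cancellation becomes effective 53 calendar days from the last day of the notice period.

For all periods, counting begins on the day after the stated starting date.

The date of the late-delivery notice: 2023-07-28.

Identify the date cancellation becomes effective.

2023-10-19

The last day of the extended delivery period: 2023-07-28 + 9 days = 2023-08-06.
Adding 21 calendar days to 2023-08-06 gives 2023-08-27, which is the last day of the notice period.
The date cancellation becomes effective: 53 calendar days after 2023-08-27 is 2023-10-19.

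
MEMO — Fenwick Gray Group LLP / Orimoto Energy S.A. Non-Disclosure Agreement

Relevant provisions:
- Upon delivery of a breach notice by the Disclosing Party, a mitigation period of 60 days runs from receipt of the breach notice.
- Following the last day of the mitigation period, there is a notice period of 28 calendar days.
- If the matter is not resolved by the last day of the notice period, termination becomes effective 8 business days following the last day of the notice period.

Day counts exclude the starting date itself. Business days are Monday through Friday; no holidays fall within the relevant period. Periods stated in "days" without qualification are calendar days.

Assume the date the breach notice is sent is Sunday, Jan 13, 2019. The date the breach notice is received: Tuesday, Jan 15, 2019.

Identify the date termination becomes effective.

Apr 24, 2019

Adding 60 calendar days to Jan 15, 2019 gives Mar 16, 2019, which is the last day of the mitigation period.
The last day of the notice period: 28 calendar days after Mar 16, 2019 is Apr 13, 2019.
The date termination becomes effective: 8 business days after Saturday, Apr 13, 2019, skipping weekends — Apr 15, Apr 16, Apr 17, Apr 18, Apr 19, Apr 22, Apr 23, Apr 24 — lands on Wednesday, Apr 24, 2019.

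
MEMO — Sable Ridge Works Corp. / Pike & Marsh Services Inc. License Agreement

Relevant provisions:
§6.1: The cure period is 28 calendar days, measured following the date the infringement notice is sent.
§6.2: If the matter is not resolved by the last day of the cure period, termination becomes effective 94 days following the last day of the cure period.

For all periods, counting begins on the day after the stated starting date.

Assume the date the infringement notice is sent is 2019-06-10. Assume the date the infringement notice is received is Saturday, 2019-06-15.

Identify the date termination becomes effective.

2019-10-10

Adding 28 calendar days to 2019-06-10 gives 2019-07-08, which is the last day of the cure period.
Adding 94 calendar days to 2019-07-08 gives 2019-10-10, which is the date termination becomes effective.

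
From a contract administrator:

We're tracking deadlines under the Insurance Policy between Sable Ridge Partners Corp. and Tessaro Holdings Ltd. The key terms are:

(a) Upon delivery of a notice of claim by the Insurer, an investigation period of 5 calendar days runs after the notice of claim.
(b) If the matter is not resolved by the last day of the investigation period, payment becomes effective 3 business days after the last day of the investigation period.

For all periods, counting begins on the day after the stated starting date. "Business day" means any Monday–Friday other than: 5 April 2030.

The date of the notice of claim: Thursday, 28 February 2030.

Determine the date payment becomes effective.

The last day of the investigation period: 28 February 2030 + 5 days = 5 March 2030.
The date payment becomes effective: counting 3 business days from Tuesday, 5 March 2030 (Mar 6, Mar 7, Mar 8, skipping weekends) reaches Friday, 8 March 2030.

8 March 2030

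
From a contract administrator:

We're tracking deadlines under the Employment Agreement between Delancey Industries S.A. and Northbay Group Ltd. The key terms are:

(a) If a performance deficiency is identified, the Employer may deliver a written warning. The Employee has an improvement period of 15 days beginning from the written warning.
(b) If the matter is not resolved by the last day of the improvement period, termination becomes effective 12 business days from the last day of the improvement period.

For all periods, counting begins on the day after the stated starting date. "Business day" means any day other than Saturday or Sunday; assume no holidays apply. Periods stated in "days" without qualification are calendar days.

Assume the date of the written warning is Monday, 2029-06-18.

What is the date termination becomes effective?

Adding 15 calendar days to 2029-06-18 gives 2029-07-03, which is the last day of the improvement period.
From Tuesday, 2029-07-03, 12 business days (Jul 4, Jul 5, Jul 6, Jul 9, …, Jul 17, Jul 18, Jul 19, skipping weekends) brings us to Thursday, 2029-07-19, which is the date termination becomes effective.

2029-07-19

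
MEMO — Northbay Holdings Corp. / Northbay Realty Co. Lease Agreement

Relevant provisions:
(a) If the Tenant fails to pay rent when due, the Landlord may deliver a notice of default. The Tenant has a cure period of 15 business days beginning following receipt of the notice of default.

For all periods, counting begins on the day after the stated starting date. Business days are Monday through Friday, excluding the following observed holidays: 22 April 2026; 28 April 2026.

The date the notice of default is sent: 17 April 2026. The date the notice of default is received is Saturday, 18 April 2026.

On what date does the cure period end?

From Saturday, 18 April 2026, 15 business days (Apr 20, Apr 21, Apr 23, Apr 24, …, May 8, May 11, May 12, skipping weekends and the listed holidays on Apr 22, Apr 28) brings us to Tuesday, 12 May 2026, which is the last day of the cure period.

12 May 2026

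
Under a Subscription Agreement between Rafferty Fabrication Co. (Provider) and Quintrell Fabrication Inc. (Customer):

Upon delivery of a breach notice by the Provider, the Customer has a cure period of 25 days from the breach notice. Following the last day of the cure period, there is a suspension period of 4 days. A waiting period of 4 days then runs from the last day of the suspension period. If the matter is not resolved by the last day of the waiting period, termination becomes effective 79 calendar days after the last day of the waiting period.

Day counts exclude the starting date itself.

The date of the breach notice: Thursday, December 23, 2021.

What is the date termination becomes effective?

The last day of the cure period: 25 calendar days after December 23, 2021 is January 17, 2022.
The last day of the suspension period: January 17, 2022 + 4 days = January 21, 2022.
The last day of the waiting period: January 21, 2022 + 4 days = January 25, 2022.
The date termination becomes effective: January 25, 2022 + 79 days = April 14, 2022.

April 14, 2022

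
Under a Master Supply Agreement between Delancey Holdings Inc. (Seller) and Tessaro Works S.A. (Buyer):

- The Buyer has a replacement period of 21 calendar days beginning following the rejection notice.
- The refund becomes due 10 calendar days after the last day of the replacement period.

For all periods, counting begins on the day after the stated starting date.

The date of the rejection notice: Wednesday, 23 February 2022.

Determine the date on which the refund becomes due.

Adding 21 calendar days to 23 February 2022 gives 16 March 2022, which is the last day of the replacement period.
The date on which the refund becomes due: 10 calendar days after 16 March 2022 is 26 March 2022.

26 March 2022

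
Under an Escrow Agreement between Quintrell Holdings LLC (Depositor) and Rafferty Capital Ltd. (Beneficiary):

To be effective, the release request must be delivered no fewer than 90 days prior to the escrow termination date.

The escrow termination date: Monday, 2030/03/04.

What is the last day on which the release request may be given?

Counting back 90 calendar days from 2030/03/04 gives 2029/12/04.

2029/12/04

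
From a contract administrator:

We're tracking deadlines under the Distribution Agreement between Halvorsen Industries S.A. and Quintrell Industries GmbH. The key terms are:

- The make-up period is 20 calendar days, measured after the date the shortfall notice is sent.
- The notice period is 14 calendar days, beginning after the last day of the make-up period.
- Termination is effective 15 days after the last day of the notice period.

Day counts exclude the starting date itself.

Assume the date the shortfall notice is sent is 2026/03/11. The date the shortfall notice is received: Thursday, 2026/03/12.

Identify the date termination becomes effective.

Adding 20 calendar days to 2026/03/11 gives 2026/03/31, which is the last day of the make-up period.
Adding 14 calendar days to 2026/03/31 gives 2026/04/14, which is the last day of the notice period.
The date termination becomes effective: 15 calendar days after 2026/04/14 is 2026/04/29.

2026/04/29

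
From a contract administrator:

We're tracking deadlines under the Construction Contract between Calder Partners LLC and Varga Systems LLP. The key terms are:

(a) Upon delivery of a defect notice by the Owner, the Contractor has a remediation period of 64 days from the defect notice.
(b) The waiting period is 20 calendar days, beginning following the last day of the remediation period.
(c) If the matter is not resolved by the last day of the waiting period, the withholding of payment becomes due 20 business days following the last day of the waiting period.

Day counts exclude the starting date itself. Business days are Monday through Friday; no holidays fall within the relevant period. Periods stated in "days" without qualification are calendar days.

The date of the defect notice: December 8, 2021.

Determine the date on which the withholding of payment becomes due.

The last day of the remediation period: December 8, 2021 + 64 days = February 10, 2022.
Adding 20 calendar days to February 10, 2022 gives March 2, 2022, which is the last day of the waiting period.
The date on which the withholding of payment becomes due: 20 business days after Wednesday, March 2, 2022, skipping weekends — Mar 3, Mar 4, Mar 7, Mar 8, …, Mar 28, Mar 29, Mar 30 — lands on Wednesday, March 30, 2022.

March 30, 2022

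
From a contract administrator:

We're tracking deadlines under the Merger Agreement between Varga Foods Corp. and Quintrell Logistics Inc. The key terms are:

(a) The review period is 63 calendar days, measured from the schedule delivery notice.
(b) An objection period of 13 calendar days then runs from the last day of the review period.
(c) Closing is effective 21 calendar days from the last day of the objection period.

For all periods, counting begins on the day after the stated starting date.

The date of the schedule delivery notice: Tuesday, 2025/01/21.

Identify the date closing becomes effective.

2025/04/28

The last day of the review period: 2025/01/21 + 63 days = 2025/03/25.
Adding 13 calendar days to 2025/03/25 gives 2025/04/07, which is the last day of the objection period.
The date closing becomes effective: 21 calendar days after 2025/04/07 is 2025/04/28.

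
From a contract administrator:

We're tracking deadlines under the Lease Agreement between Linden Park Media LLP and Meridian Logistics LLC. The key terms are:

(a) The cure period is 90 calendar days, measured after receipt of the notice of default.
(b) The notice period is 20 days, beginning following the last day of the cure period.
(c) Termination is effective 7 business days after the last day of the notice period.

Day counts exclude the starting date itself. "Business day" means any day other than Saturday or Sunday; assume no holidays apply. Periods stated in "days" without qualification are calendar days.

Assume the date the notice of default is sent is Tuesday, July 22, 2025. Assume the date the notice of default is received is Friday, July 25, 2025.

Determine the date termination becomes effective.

November 21, 2025

Adding 90 calendar days to July 25, 2025 gives October 23, 2025, which is the last day of the cure period.
The last day of the notice period: 20 calendar days after October 23, 2025 is November 12, 2025.
The date termination becomes effective: 7 business days after Wednesday, November 12, 2025, skipping weekends — Nov 13, Nov 14, Nov 17, Nov 18, Nov 19, Nov 20, Nov 21 — lands on Friday, November 21, 2025.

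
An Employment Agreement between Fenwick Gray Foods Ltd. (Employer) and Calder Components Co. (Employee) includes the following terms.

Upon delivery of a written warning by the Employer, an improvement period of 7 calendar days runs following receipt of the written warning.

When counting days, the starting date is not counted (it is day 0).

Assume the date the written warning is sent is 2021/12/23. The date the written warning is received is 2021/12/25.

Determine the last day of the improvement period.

The last day of the improvement period: 2021/12/25 + 7 days = 2022/01/01.

2022/01/01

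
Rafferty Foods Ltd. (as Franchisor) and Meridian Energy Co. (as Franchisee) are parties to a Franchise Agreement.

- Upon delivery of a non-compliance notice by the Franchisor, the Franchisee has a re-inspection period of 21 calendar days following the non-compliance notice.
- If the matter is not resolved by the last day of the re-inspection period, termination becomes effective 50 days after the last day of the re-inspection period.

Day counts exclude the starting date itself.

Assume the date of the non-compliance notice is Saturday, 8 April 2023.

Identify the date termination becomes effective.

The last day of the re-inspection period: 21 calendar days after 8 April 2023 is 29 April 2023.
The date termination becomes effective: 29 April 2023 + 50 days = 18 June 2023.

18 June 2023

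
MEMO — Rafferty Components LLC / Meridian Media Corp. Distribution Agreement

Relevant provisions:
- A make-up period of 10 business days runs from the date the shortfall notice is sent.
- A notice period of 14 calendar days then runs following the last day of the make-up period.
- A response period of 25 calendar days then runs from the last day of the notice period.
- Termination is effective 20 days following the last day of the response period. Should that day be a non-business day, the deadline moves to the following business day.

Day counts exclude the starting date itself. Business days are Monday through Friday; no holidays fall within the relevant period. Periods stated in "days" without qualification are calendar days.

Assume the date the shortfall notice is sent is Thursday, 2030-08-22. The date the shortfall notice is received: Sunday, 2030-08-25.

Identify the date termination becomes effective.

The last day of the make-up period: 10 business days after Thursday, 2030-08-22, skipping weekends — Aug 23, Aug 26, Aug 27, Aug 28, Aug 29, Aug 30, Sep 2, Sep 3, Sep 4, Sep 5 — lands on Thursday, 2030-09-05.
The last day of the notice period: 2030-09-05 + 14 days = 2030-09-19.
Adding 25 calendar days to 2030-09-19 gives 2030-10-14, which is the last day of the response period.
The date termination becomes effective: 2030-10-14 + 20 days = 2030-11-03. That falls on a Sunday, so it rolls to the next business day, Monday, 2030-11-04.

2030-11-04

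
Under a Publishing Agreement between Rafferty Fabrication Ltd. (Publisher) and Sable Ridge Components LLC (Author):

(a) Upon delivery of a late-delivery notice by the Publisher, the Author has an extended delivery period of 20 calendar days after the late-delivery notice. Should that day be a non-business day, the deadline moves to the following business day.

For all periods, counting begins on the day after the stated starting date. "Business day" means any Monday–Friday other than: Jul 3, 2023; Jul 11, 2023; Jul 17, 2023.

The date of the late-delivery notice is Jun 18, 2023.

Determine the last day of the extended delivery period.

The last day of the extended delivery period: Jun 18, 2023 + 20 days = Jul 8, 2023. That falls on a Saturday, so it rolls to the next business day, Monday, Jul 10, 2023.

Jul 10, 2023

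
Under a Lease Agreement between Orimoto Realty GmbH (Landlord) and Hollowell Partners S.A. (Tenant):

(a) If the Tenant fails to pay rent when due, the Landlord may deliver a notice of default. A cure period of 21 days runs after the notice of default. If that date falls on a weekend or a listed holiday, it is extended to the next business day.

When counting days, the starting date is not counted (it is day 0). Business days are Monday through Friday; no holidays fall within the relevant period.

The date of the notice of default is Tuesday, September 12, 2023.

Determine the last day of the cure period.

The last day of the cure period: September 12, 2023 + 21 days = October 3, 2023. October 3, 2023 is a Tuesday, so no roll-forward applies.

October 3, 2023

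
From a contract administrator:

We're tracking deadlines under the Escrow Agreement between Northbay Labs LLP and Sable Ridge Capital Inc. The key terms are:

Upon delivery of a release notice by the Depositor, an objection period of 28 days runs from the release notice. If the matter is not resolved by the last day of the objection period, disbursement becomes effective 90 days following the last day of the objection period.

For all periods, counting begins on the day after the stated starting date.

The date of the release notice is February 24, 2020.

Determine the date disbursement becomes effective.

June 21, 2020

The last day of the objection period: 28 calendar days after February 24, 2020 is March 23, 2020.
The date disbursement becomes effective: March 23, 2020 + 90 days = June 21, 2020.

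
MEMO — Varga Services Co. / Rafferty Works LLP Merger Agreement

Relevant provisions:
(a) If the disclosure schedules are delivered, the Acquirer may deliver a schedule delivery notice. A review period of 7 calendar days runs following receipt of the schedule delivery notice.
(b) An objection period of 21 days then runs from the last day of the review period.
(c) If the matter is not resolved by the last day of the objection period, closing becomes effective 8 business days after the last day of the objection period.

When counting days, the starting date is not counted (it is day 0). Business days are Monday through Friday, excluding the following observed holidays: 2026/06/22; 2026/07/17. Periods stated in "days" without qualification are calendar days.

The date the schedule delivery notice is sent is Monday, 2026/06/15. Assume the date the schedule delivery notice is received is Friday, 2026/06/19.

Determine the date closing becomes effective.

2026/07/29

The last day of the review period: 2026/06/19 + 7 days = 2026/06/26.
The last day of the objection period: 21 calendar days after 2026/06/26 is 2026/07/17.
The date closing becomes effective: counting 8 business days from Friday, 2026/07/17 (Jul 20, Jul 21, Jul 22, Jul 23, Jul 24, Jul 27, Jul 28, Jul 29, skipping weekends) reaches Wednesday, 2026/07/29.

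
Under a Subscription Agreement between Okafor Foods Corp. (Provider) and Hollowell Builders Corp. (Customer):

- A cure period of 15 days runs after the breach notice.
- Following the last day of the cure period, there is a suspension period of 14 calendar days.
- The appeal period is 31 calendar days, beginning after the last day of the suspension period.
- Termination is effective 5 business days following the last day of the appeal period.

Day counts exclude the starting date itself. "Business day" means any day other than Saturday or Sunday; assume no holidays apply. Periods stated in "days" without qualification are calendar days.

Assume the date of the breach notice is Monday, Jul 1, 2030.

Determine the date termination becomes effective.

Sep 6, 2030

Adding 15 calendar days to Jul 1, 2030 gives Jul 16, 2030, which is the last day of the cure period.
The last day of the suspension period: Jul 16, 2030 + 14 days = Jul 30, 2030.
The last day of the appeal period: Jul 30, 2030 + 31 days = Aug 30, 2030.
From Friday, Aug 30, 2030, 5 business days (Sep 2, Sep 3, Sep 4, Sep 5, Sep 6, skipping weekends) brings us to Friday, Sep 6, 2030, which is the date termination becomes effective.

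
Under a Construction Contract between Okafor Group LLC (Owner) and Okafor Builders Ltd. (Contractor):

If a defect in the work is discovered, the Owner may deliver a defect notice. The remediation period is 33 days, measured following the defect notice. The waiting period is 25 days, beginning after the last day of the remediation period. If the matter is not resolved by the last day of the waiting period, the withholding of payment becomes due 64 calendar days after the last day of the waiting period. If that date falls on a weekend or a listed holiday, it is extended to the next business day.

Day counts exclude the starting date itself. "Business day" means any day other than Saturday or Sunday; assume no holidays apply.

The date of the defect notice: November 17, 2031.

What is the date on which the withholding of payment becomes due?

March 18, 2032

Adding 33 calendar days to November 17, 2031 gives December 20, 2031, which is the last day of the remediation period.
The last day of the waiting period: December 20, 2031 + 25 days = January 14, 2032.
Adding 64 calendar days to January 14, 2032 gives March 18, 2032, which is the date on which the withholding of payment becomes due. March 18, 2032 is a Thursday, so no roll-forward applies.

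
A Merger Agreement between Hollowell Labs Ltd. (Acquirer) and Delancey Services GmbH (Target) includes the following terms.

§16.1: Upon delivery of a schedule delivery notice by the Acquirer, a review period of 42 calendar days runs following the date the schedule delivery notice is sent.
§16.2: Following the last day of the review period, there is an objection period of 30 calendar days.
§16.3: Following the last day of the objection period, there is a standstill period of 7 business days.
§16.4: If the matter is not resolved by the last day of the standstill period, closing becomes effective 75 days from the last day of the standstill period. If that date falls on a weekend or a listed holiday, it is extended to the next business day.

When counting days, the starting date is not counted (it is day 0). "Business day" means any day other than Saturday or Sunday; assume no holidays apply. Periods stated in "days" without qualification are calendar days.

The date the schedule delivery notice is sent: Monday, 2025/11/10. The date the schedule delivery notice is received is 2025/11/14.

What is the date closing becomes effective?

2026/04/15

The last day of the review period: 2025/11/10 + 42 days = 2025/12/22.
The last day of the objection period: 2025/12/22 + 30 days = 2026/01/21.
The last day of the standstill period: 7 business days after Wednesday, 2026/01/21, skipping weekends — Jan 22, Jan 23, Jan 26, Jan 27, Jan 28, Jan 29, Jan 30 — lands on Friday, 2026/01/30.
Adding 75 calendar days to 2026/01/30 gives 2026/04/15, which is the date closing becomes effective. 2026/04/15 is a Wednesday, so no roll-forward applies.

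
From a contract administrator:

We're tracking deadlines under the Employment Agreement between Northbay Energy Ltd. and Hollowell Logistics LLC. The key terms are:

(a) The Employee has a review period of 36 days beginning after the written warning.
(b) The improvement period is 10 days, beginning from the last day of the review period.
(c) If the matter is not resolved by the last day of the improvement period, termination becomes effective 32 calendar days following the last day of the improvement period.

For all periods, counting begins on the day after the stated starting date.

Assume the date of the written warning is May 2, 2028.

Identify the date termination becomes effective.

Jul 19, 2028

The last day of the review period: 36 calendar days after May 2, 2028 is Jun 7, 2028.
The last day of the improvement period: 10 calendar days after Jun 7, 2028 is Jun 17, 2028.
The date termination becomes effective: 32 calendar days after Jun 17, 2028 is Jul 19, 2028.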